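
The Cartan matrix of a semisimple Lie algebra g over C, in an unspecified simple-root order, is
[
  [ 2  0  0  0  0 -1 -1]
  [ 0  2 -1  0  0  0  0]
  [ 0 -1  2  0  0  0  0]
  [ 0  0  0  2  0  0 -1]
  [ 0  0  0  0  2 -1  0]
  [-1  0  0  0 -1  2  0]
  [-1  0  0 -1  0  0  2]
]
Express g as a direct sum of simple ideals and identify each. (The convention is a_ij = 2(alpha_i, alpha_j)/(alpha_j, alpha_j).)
A2 + A5

The diagram associated to this matrix has two connected components: the simple roots {alpha_2, alpha_3} form a chain of 2 nodes with single edges (A_2), and {alpha_1, alpha_4, alpha_5, alpha_6, alpha_7} form a chain of 5 nodes with single edges (A_5). A semisimple Lie algebra decomposes uniquely as the direct sum of simple ideals, one per connected component of its Dynkin diagram, so g ≅ A_2 ⊕ A_5 (dimension 8 + 35 = 43).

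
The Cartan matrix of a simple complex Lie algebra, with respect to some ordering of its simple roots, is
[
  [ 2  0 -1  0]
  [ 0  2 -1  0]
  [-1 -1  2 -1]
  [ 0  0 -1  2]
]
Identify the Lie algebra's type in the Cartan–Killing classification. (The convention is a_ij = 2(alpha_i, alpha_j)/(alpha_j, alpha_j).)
The matrix has rank 4 with 2's on the diagonal. Reading the off-diagonal entries as Dynkin edges (a single edge where a_ij = a_ji = -1; a double or triple edge where a_ij * a_ji = 2 or 3), the diagram is a chain of 2 nodes with a fork of two nodes at one end (D_4). One simple-root ordering that puts it in standard form is (alpha_1, alpha_3, alpha_2, alpha_4). So the algebra is type D_4, i.e. so(8).

D4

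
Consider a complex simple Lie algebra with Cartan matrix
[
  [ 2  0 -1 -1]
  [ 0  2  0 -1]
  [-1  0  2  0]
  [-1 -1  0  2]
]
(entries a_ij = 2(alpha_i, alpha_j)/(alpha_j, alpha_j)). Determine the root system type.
A4

The matrix has rank 4 with 2's on the diagonal. Reading the off-diagonal entries as Dynkin edges (a single edge where a_ij = a_ji = -1; a double or triple edge where a_ij * a_ji = 2 or 3), the diagram is a chain of 4 nodes with single edges (A_4). One simple-root ordering that puts it in standard form is (alpha_2, alpha_4, alpha_1, alpha_3). So the algebra is type A_4, i.e. sl(5).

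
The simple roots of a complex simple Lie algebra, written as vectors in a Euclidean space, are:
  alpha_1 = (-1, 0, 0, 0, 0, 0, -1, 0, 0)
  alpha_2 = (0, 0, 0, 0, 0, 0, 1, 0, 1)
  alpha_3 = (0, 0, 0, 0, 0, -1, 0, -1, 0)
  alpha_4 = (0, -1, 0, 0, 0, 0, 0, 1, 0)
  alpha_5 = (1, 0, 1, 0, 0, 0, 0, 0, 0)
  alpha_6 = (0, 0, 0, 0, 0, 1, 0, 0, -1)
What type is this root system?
A_6 (sl(7))

Compute the Cartan integers a_ij = 2(alpha_i, alpha_j)/(alpha_j, alpha_j); the resulting 6x6 Cartan matrix is
[[2, -1, 0, 0, -1, 0], [-1, 2, 0, 0, 0, -1], [0, 0, 2, -1, 0, -1], [0, 0, -1, 2, 0, 0], [-1, 0, 0, 0, 2, 0], [0, -1, -1, 0, 0, 2]].
All simple roots have the same length, so the diagram is simply laced. The associated Dynkin diagram is a chain of 6 nodes with single edges (A_6), so the type is A_6 (the algebra sl(7)).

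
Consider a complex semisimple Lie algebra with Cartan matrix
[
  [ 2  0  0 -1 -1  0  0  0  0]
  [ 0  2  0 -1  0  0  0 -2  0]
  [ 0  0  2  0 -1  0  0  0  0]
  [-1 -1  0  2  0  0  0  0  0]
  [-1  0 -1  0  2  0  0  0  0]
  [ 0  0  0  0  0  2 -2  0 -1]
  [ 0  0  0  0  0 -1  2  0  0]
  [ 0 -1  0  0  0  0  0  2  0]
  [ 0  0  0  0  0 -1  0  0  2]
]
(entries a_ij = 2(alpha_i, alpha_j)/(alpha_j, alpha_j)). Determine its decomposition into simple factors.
The diagram associated to this matrix has two connected components: the simple roots {alpha_6, alpha_7, alpha_9} form a chain of 3 nodes with a double edge at one end; the terminal node there is the unique short simple root (B_3), and {alpha_1, alpha_2, alpha_3, alpha_4, alpha_5, alpha_8} form a chain of 6 nodes with a double edge at one end; the terminal node there is the unique short simple root (B_6). A semisimple Lie algebra decomposes uniquely as the direct sum of simple ideals, one per connected component of its Dynkin diagram, so g ≅ B_3 ⊕ B_6 (dimension 21 + 78 = 99).

type B_3 + type B_6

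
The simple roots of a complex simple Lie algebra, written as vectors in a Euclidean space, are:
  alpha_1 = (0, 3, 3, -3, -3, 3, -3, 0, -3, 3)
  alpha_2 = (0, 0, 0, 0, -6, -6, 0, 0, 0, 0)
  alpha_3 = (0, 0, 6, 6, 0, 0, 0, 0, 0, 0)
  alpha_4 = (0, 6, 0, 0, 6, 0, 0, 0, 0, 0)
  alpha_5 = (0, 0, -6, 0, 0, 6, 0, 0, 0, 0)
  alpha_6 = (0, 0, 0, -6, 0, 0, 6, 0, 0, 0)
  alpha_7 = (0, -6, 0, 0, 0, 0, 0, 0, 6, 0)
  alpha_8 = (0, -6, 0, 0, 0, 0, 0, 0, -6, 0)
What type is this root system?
Compute the Cartan integers a_ij = 2(alpha_i, alpha_j)/(alpha_j, alpha_j); the resulting 8x8 Cartan matrix is
[[2, 0, 0, 0, 0, 0, -1, 0], [0, 2, 0, -1, -1, 0, 0, 0], [0, 0, 2, 0, -1, -1, 0, 0], [0, -1, 0, 2, 0, 0, -1, -1], [0, -1, -1, 0, 2, 0, 0, 0], [0, 0, -1, 0, 0, 2, 0, 0], [-1, 0, 0, -1, 0, 0, 2, 0], [0, 0, 0, -1, 0, 0, 0, 2]].
All simple roots have the same length, so the diagram is simply laced. The associated Dynkin diagram is a chain of 7 nodes with one extra node attached to the third node from one end (E_8), so the type is E_8.

E_8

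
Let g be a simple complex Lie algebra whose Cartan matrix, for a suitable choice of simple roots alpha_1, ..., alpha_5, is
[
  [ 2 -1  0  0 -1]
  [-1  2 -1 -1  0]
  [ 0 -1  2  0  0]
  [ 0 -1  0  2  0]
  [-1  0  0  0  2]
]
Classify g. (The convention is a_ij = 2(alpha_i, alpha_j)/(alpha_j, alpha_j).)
The matrix has rank 5 with 2's on the diagonal. Reading the off-diagonal entries as Dynkin edges (a single edge where a_ij = a_ji = -1; a double or triple edge where a_ij * a_ji = 2 or 3), the diagram is a chain of 3 nodes with a fork of two nodes at one end (D_5). One simple-root ordering that puts it in standard form is (alpha_5, alpha_1, alpha_2, alpha_4, alpha_3). So the algebra is type D_5, i.e. so(10).

D_5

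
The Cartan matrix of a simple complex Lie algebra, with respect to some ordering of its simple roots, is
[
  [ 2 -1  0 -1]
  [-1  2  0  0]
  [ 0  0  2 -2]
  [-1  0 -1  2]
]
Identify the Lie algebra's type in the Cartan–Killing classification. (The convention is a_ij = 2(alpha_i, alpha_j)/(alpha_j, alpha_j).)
The matrix has rank 4 with 2's on the diagonal. Reading the off-diagonal entries as Dynkin edges (a single edge where a_ij = a_ji = -1; a double or triple edge where a_ij * a_ji = 2 or 3), the diagram is a chain of 4 nodes with a double edge at one end; the terminal node there is the unique long simple root (C_4). One simple-root ordering that puts it in standard form is (alpha_2, alpha_1, alpha_4, alpha_3). So the algebra is type C_4, i.e. sp(8).

C_4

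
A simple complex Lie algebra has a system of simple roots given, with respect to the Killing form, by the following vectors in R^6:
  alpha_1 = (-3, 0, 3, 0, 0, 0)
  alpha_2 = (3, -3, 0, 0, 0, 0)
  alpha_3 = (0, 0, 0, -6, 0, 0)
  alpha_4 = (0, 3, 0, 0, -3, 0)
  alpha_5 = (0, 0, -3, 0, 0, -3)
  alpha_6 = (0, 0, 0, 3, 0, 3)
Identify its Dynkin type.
C6

Compute the Cartan integers a_ij = 2(alpha_i, alpha_j)/(alpha_j, alpha_j); the resulting 6x6 Cartan matrix is
[[2, -1, 0, 0, -1, 0], [-1, 2, 0, -1, 0, 0], [0, 0, 2, 0, 0, -2], [0, -1, 0, 2, 0, 0], [-1, 0, 0, 0, 2, -1], [0, 0, -1, 0, -1, 2]].
The roots have two lengths (squared-length ratio 2:1); the short ones are alpha_{1,2,4,5,6}. The associated Dynkin diagram is a chain of 6 nodes with a double edge at one end; the terminal node there is the unique long simple root (C_6), so the type is C_6 (the algebra sp(12)).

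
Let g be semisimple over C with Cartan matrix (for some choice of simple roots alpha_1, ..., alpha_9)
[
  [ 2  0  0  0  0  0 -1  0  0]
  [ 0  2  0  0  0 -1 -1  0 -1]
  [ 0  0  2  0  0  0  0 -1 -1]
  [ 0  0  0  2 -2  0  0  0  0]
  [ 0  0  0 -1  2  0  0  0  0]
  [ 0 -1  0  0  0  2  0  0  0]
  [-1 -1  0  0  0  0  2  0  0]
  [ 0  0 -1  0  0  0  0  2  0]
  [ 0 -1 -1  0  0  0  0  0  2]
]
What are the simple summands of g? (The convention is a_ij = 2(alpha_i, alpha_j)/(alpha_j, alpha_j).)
B_2 + E_7

The diagram associated to this matrix has two connected components: the simple roots {alpha_4, alpha_5} form a chain of 2 nodes with a double edge at one end; the terminal node there is the unique short simple root (B_2), and {alpha_1, alpha_2, alpha_3, alpha_6, alpha_7, alpha_8, alpha_9} form a chain of 6 nodes with one extra node attached to the third node from one end (E_7). A semisimple Lie algebra decomposes uniquely as the direct sum of simple ideals, one per connected component of its Dynkin diagram, so g ≅ B_2 ⊕ E_7 (dimension 10 + 133 = 143).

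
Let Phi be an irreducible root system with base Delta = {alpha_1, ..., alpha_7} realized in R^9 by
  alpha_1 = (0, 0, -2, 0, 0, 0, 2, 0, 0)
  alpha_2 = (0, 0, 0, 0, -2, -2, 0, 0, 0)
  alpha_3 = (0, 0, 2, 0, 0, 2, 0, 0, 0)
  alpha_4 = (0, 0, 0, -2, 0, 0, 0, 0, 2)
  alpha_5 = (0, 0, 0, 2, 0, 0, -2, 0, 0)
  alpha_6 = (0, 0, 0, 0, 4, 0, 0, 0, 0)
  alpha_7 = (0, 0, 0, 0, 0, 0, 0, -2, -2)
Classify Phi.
type C_7

Compute the Cartan integers a_ij = 2(alpha_i, alpha_j)/(alpha_j, alpha_j); the resulting 7x7 Cartan matrix is
[[2, 0, -1, 0, -1, 0, 0], [0, 2, -1, 0, 0, -1, 0], [-1, -1, 2, 0, 0, 0, 0], [0, 0, 0, 2, -1, 0, -1], [-1, 0, 0, -1, 2, 0, 0], [0, -2, 0, 0, 0, 2, 0], [0, 0, 0, -1, 0, 0, 2]].
The roots have two lengths (squared-length ratio 2:1); the short ones are alpha_{1,2,3,4,5,7}. The associated Dynkin diagram is a chain of 7 nodes with a double edge at one end; the terminal node there is the unique long simple root (C_7), so the type is C_7 (the algebra sp(14)).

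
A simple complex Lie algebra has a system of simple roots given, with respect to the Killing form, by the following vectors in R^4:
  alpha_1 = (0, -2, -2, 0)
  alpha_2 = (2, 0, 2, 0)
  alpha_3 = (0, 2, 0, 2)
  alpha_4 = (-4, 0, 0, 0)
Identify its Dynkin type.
Compute the Cartan integers a_ij = 2(alpha_i, alpha_j)/(alpha_j, alpha_j); the resulting 4x4 Cartan matrix is
[[2, -1, -1, 0], [-1, 2, 0, -1], [-1, 0, 2, 0], [0, -2, 0, 2]].
The roots have two lengths (squared-length ratio 2:1); the short ones are alpha_{1,2,3}. The associated Dynkin diagram is a chain of 4 nodes with a double edge at one end; the terminal node there is the unique long simple root (C_4), so the type is C_4 (the algebra sp(8)).

C_4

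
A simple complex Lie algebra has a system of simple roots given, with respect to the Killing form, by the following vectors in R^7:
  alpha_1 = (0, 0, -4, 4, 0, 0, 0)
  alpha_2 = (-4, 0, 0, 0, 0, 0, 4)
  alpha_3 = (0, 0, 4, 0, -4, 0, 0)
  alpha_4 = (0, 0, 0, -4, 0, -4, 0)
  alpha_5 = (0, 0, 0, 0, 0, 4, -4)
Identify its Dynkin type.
A_5 (sl(6))

Compute the Cartan integers a_ij = 2(alpha_i, alpha_j)/(alpha_j, alpha_j); the resulting 5x5 Cartan matrix is
[[2, 0, -1, -1, 0], [0, 2, 0, 0, -1], [-1, 0, 2, 0, 0], [-1, 0, 0, 2, -1], [0, -1, 0, -1, 2]].
All simple roots have the same length, so the diagram is simply laced. The associated Dynkin diagram is a chain of 5 nodes with single edges (A_5), so the type is A_5 (the algebra sl(6)).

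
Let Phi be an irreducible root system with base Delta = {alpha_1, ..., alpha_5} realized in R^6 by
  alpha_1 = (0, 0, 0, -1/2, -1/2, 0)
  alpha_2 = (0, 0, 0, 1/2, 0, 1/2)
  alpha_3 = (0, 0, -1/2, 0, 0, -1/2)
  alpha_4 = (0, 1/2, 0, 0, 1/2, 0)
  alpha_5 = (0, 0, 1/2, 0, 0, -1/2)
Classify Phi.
type D_5

Compute the Cartan integers a_ij = 2(alpha_i, alpha_j)/(alpha_j, alpha_j); the resulting 5x5 Cartan matrix is
[[2, -1, 0, -1, 0], [-1, 2, -1, 0, -1], [0, -1, 2, 0, 0], [-1, 0, 0, 2, 0], [0, -1, 0, 0, 2]].
All simple roots have the same length, so the diagram is simply laced. The associated Dynkin diagram is a chain of 3 nodes with a fork of two nodes at one end (D_5), so the type is D_5 (the algebra so(10)).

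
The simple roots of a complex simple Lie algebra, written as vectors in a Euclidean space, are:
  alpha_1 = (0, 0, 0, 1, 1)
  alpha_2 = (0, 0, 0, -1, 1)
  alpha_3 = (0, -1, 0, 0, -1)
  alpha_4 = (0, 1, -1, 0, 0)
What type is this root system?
Compute the Cartan integers a_ij = 2(alpha_i, alpha_j)/(alpha_j, alpha_j); the resulting 4x4 Cartan matrix is
[[2, 0, -1, 0], [0, 2, -1, 0], [-1, -1, 2, -1], [0, 0, -1, 2]].
All simple roots have the same length, so the diagram is simply laced. The associated Dynkin diagram is a chain of 2 nodes with a fork of two nodes at one end (D_4), so the type is D_4 (the algebra so(8)).

D4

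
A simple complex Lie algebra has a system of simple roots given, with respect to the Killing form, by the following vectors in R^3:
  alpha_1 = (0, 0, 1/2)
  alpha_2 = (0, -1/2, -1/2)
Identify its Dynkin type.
Compute the Cartan integers a_ij = 2(alpha_i, alpha_j)/(alpha_j, alpha_j); the resulting 2x2 Cartan matrix is
[[2, -1], [-2, 2]].
The roots have two lengths (squared-length ratio 2:1); the short ones are alpha_{1}. The associated Dynkin diagram is a chain of 2 nodes with a double edge at one end; the terminal node there is the unique short simple root (B_2), so the type is B_2 (the algebra so(5)).

B_2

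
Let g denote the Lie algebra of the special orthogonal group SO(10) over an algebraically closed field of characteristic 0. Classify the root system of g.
This is so(10) with 10 even, which has dimension 10(10-1)/2 = 45 and rank 10/2 = 5. In the classification of classical Lie algebras, the orthogonal algebra so(2n) in an even number of variables has type D_n; here n = 5, so the Dynkin diagram is a chain of 3 nodes with a fork of two nodes at one end (D_5). Hence the type is D_5.

D5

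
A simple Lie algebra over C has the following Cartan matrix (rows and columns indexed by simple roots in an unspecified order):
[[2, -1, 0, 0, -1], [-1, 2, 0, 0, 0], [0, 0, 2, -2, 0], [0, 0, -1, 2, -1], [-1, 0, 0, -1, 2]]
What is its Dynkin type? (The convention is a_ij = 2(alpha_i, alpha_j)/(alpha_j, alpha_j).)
C_5

The matrix has rank 5 with 2's on the diagonal. Reading the off-diagonal entries as Dynkin edges (a single edge where a_ij = a_ji = -1; a double or triple edge where a_ij * a_ji = 2 or 3), the diagram is a chain of 5 nodes with a double edge at one end; the terminal node there is the unique long simple root (C_5). One simple-root ordering that puts it in standard form is (alpha_2, alpha_1, alpha_5, alpha_4, alpha_3). So the algebra is type C_5, i.e. sp(10).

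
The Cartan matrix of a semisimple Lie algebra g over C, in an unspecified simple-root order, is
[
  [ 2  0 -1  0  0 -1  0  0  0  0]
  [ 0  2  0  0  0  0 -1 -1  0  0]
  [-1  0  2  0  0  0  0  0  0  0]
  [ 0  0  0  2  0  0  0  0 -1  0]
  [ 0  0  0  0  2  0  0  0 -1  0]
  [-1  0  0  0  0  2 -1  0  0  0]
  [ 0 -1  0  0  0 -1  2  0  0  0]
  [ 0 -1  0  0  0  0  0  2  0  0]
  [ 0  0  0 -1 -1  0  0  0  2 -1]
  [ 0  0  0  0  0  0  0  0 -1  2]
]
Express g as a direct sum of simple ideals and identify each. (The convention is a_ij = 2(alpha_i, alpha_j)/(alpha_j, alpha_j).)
A6 ⊕ D4

The diagram associated to this matrix has two connected components: the simple roots {alpha_1, alpha_2, alpha_3, alpha_6, alpha_7, alpha_8} form a chain of 6 nodes with single edges (A_6), and {alpha_4, alpha_5, alpha_9, alpha_10} form a chain of 2 nodes with a fork of two nodes at one end (D_4). A semisimple Lie algebra decomposes uniquely as the direct sum of simple ideals, one per connected component of its Dynkin diagram, so g ≅ A_6 ⊕ D_4 (dimension 48 + 28 = 76).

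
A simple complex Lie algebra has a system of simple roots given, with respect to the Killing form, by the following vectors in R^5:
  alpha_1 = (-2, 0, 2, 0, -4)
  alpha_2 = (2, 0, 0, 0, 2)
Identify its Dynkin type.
G_2

Compute the Cartan integers a_ij = 2(alpha_i, alpha_j)/(alpha_j, alpha_j); the resulting 2x2 Cartan matrix is
[[2, -3], [-1, 2]].
The roots have two lengths (squared-length ratio 3:1); the short ones are alpha_{2}. The associated Dynkin diagram is two nodes joined by a triple edge (G_2), so the type is G_2.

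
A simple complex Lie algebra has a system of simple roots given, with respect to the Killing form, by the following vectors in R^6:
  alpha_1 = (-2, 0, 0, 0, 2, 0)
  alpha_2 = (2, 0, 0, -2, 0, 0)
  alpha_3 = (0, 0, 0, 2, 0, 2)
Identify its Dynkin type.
Compute the Cartan integers a_ij = 2(alpha_i, alpha_j)/(alpha_j, alpha_j); the resulting 3x3 Cartan matrix is
[[2, -1, 0], [-1, 2, -1], [0, -1, 2]].
All simple roots have the same length, so the diagram is simply laced. The associated Dynkin diagram is a chain of 3 nodes with single edges (A_3), so the type is A_3 (the algebra sl(4)).

type A_3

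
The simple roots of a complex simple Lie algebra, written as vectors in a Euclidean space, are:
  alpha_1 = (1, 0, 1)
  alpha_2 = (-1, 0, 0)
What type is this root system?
Compute the Cartan integers a_ij = 2(alpha_i, alpha_j)/(alpha_j, alpha_j); the resulting 2x2 Cartan matrix is
[[2, -2], [-1, 2]].
The roots have two lengths (squared-length ratio 2:1); the short ones are alpha_{2}. The associated Dynkin diagram is a chain of 2 nodes with a double edge at one end; the terminal node there is the unique short simple root (B_2), so the type is B_2 (the algebra so(5)).

type B_2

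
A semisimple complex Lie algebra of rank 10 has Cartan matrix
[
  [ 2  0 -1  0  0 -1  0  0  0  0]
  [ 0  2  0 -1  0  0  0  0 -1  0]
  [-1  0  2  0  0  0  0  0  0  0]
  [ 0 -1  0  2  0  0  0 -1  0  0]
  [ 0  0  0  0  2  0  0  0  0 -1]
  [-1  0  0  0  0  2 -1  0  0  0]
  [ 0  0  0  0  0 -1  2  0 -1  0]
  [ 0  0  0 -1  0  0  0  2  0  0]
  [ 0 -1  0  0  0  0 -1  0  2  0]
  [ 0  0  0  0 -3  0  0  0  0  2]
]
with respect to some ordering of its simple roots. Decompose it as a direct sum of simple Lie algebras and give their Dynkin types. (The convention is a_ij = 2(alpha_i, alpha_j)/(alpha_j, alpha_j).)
The diagram associated to this matrix has two connected components: the simple roots {alpha_1, alpha_2, alpha_3, alpha_4, alpha_6, alpha_7, alpha_8, alpha_9} form a chain of 8 nodes with single edges (A_8), and {alpha_5, alpha_10} form two nodes joined by a triple edge (G_2). A semisimple Lie algebra decomposes uniquely as the direct sum of simple ideals, one per connected component of its Dynkin diagram, so g ≅ A_8 ⊕ G_2 (dimension 80 + 14 = 94).

A8 ⊕ G2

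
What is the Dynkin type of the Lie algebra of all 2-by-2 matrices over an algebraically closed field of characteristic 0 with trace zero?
This is sl(2), which has dimension 2^2 - 1 = 3 and rank 2 - 1 = 1 (a Cartan subalgebra is the diagonal traceless matrices). In the classification of classical Lie algebras, the special linear algebra sl(n+1) has type A_n; here n = 1, so the Dynkin diagram is a chain of 1 nodes with single edges (A_1). Hence the type is A_1.

type A_1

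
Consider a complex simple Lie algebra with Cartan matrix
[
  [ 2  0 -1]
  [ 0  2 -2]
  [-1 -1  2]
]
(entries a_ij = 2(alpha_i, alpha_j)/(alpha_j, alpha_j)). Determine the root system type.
C3

The matrix has rank 3 with 2's on the diagonal. Reading the off-diagonal entries as Dynkin edges (a single edge where a_ij = a_ji = -1; a double or triple edge where a_ij * a_ji = 2 or 3), the diagram is a chain of 3 nodes with a double edge at one end; the terminal node there is the unique long simple root (C_3). One simple-root ordering that puts it in standard form is (alpha_1, alpha_3, alpha_2). So the algebra is type C_3, i.e. sp(6).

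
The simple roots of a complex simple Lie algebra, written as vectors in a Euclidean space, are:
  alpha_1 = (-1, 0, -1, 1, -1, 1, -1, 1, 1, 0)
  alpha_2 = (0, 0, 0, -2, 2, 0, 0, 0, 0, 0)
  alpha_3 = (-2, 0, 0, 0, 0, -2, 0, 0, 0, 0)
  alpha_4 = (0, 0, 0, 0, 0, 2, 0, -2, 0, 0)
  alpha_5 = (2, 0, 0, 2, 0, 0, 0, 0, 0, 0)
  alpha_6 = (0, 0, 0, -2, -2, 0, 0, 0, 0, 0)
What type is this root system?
E_6

Compute the Cartan integers a_ij = 2(alpha_i, alpha_j)/(alpha_j, alpha_j); the resulting 6x6 Cartan matrix is
[[2, -1, 0, 0, 0, 0], [-1, 2, 0, 0, -1, 0], [0, 0, 2, -1, -1, 0], [0, 0, -1, 2, 0, 0], [0, -1, -1, 0, 2, -1], [0, 0, 0, 0, -1, 2]].
All simple roots have the same length, so the diagram is simply laced. The associated Dynkin diagram is a chain of 5 nodes with one extra node attached to the third node from one end (E_6), so the type is E_6.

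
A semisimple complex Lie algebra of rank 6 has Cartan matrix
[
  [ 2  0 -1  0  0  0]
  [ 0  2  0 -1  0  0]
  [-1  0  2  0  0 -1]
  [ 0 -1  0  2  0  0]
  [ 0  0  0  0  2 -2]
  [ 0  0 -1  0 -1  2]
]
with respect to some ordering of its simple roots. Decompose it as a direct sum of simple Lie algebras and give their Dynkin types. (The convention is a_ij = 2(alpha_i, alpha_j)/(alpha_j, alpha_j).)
The diagram associated to this matrix has two connected components: the simple roots {alpha_2, alpha_4} form a chain of 2 nodes with single edges (A_2), and {alpha_1, alpha_3, alpha_5, alpha_6} form a chain of 4 nodes with a double edge at one end; the terminal node there is the unique long simple root (C_4). A semisimple Lie algebra decomposes uniquely as the direct sum of simple ideals, one per connected component of its Dynkin diagram, so g ≅ A_2 ⊕ C_4 (dimension 8 + 36 = 44).

A2 + C4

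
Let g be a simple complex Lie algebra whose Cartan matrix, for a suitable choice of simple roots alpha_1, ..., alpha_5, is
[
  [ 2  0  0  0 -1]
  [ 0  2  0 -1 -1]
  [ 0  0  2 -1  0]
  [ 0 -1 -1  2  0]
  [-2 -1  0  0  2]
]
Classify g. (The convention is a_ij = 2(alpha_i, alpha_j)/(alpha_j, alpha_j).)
B_5

The matrix has rank 5 with 2's on the diagonal. Reading the off-diagonal entries as Dynkin edges (a single edge where a_ij = a_ji = -1; a double or triple edge where a_ij * a_ji = 2 or 3), the diagram is a chain of 5 nodes with a double edge at one end; the terminal node there is the unique short simple root (B_5). One simple-root ordering that puts it in standard form is (alpha_3, alpha_4, alpha_2, alpha_5, alpha_1). So the algebra is type B_5, i.e. so(11).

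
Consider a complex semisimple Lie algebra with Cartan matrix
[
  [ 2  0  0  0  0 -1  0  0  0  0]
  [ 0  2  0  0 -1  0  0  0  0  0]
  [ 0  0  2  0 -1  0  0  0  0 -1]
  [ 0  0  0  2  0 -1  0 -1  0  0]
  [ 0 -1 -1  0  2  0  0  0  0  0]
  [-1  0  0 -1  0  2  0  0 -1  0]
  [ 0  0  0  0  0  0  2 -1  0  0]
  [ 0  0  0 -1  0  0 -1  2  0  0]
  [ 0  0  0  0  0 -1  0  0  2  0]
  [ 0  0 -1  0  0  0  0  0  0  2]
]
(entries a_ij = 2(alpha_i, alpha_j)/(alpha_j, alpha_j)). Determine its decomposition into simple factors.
A4 ⊕ D6

The diagram associated to this matrix has two connected components: the simple roots {alpha_2, alpha_3, alpha_5, alpha_10} form a chain of 4 nodes with single edges (A_4), and {alpha_1, alpha_4, alpha_6, alpha_7, alpha_8, alpha_9} form a chain of 4 nodes with a fork of two nodes at one end (D_6). A semisimple Lie algebra decomposes uniquely as the direct sum of simple ideals, one per connected component of its Dynkin diagram, so g ≅ A_4 ⊕ D_6 (dimension 24 + 66 = 90).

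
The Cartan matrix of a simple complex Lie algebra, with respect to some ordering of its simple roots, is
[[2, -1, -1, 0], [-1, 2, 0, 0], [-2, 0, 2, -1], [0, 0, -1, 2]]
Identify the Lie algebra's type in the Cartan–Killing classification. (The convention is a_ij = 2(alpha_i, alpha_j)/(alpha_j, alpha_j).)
F_4

The matrix has rank 4 with 2's on the diagonal. Reading the off-diagonal entries as Dynkin edges (a single edge where a_ij = a_ji = -1; a double or triple edge where a_ij * a_ji = 2 or 3), the diagram is a chain of 4 nodes with a double edge between the middle two (F_4). One simple-root ordering that puts it in standard form is (alpha_4, alpha_3, alpha_1, alpha_2). So the algebra is type F_4.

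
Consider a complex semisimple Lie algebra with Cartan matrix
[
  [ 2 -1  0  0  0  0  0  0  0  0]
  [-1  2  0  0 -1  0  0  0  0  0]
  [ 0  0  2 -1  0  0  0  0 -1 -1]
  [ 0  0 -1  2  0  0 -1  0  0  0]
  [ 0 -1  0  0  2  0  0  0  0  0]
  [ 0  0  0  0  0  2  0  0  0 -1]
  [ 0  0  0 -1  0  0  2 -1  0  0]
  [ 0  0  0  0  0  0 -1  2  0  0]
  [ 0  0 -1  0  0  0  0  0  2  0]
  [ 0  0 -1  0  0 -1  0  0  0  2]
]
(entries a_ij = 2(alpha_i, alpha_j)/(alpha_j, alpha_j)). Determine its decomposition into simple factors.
The diagram associated to this matrix has two connected components: the simple roots {alpha_1, alpha_2, alpha_5} form a chain of 3 nodes with single edges (A_3), and {alpha_3, alpha_4, alpha_6, alpha_7, alpha_8, alpha_9, alpha_10} form a chain of 6 nodes with one extra node attached to the third node from one end (E_7). A semisimple Lie algebra decomposes uniquely as the direct sum of simple ideals, one per connected component of its Dynkin diagram, so g ≅ A_3 ⊕ E_7 (dimension 15 + 133 = 148).

A_3 + E_7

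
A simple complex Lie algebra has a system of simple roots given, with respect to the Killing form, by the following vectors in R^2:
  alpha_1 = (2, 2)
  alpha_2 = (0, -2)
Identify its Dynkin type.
Compute the Cartan integers a_ij = 2(alpha_i, alpha_j)/(alpha_j, alpha_j); the resulting 2x2 Cartan matrix is
[[2, -2], [-1, 2]].
The roots have two lengths (squared-length ratio 2:1); the short ones are alpha_{2}. The associated Dynkin diagram is a chain of 2 nodes with a double edge at one end; the terminal node there is the unique short simple root (B_2), so the type is B_2 (the algebra so(5)).

type B_2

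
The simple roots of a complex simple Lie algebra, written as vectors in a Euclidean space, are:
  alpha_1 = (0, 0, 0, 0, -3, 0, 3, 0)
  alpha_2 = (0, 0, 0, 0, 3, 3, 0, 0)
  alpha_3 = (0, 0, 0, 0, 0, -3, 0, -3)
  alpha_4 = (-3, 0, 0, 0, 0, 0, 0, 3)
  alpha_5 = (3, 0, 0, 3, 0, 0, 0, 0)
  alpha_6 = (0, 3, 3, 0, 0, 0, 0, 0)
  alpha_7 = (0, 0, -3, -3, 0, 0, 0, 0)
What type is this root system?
Compute the Cartan integers a_ij = 2(alpha_i, alpha_j)/(alpha_j, alpha_j); the resulting 7x7 Cartan matrix is
[[2, -1, 0, 0, 0, 0, 0], [-1, 2, -1, 0, 0, 0, 0], [0, -1, 2, -1, 0, 0, 0], [0, 0, -1, 2, -1, 0, 0], [0, 0, 0, -1, 2, 0, -1], [0, 0, 0, 0, 0, 2, -1], [0, 0, 0, 0, -1, -1, 2]].
All simple roots have the same length, so the diagram is simply laced. The associated Dynkin diagram is a chain of 7 nodes with single edges (A_7), so the type is A_7 (the algebra sl(8)).

A_7 (sl(8))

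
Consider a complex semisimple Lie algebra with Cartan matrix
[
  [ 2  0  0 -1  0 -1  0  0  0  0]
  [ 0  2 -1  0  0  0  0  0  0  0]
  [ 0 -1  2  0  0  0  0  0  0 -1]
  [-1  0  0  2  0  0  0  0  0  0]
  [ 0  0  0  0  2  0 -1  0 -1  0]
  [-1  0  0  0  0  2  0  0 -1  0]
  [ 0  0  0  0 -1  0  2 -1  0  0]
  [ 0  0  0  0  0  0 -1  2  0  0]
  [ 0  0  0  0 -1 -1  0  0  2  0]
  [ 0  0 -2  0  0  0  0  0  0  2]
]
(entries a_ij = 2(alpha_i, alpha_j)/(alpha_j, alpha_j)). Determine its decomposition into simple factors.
type A_7 + type C_3

The diagram associated to this matrix has two connected components: the simple roots {alpha_1, alpha_4, alpha_5, alpha_6, alpha_7, alpha_8, alpha_9} form a chain of 7 nodes with single edges (A_7), and {alpha_2, alpha_3, alpha_10} form a chain of 3 nodes with a double edge at one end; the terminal node there is the unique long simple root (C_3). A semisimple Lie algebra decomposes uniquely as the direct sum of simple ideals, one per connected component of its Dynkin diagram, so g ≅ A_7 ⊕ C_3 (dimension 63 + 21 = 84).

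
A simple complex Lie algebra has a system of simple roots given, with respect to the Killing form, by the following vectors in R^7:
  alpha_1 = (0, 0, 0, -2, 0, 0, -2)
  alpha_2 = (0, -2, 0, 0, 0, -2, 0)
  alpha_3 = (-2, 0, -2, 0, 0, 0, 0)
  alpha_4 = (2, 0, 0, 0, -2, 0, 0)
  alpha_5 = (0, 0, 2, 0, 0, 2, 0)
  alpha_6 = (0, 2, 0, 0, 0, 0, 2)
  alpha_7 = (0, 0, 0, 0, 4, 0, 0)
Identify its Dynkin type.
C7

Compute the Cartan integers a_ij = 2(alpha_i, alpha_j)/(alpha_j, alpha_j); the resulting 7x7 Cartan matrix is
[[2, 0, 0, 0, 0, -1, 0], [0, 2, 0, 0, -1, -1, 0], [0, 0, 2, -1, -1, 0, 0], [0, 0, -1, 2, 0, 0, -1], [0, -1, -1, 0, 2, 0, 0], [-1, -1, 0, 0, 0, 2, 0], [0, 0, 0, -2, 0, 0, 2]].
The roots have two lengths (squared-length ratio 2:1); the short ones are alpha_{1,2,3,4,5,6}. The associated Dynkin diagram is a chain of 7 nodes with a double edge at one end; the terminal node there is the unique long simple root (C_7), so the type is C_7 (the algebra sp(14)).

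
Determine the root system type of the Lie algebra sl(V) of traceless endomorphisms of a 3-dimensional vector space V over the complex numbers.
This is sl(3), which has dimension 3^2 - 1 = 8 and rank 3 - 1 = 2 (a Cartan subalgebra is the diagonal traceless matrices). In the classification of classical Lie algebras, the special linear algebra sl(n+1) has type A_n; here n = 2, so the Dynkin diagram is a chain of 2 nodes with single edges (A_2). Hence the type is A_2.

A2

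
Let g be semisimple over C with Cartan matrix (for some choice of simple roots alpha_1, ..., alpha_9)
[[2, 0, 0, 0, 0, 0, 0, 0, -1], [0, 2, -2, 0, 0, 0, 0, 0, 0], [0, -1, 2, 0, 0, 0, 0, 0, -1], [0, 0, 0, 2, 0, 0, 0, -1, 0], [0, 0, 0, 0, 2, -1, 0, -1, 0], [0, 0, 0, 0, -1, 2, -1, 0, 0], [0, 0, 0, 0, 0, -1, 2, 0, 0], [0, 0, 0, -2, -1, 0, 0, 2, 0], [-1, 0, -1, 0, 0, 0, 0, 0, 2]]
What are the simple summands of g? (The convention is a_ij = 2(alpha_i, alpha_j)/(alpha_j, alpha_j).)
B_5 (so(11)) + C_4 (sp(8))

The diagram associated to this matrix has two connected components: the simple roots {alpha_4, alpha_5, alpha_6, alpha_7, alpha_8} form a chain of 5 nodes with a double edge at one end; the terminal node there is the unique short simple root (B_5), and {alpha_1, alpha_2, alpha_3, alpha_9} form a chain of 4 nodes with a double edge at one end; the terminal node there is the unique long simple root (C_4). A semisimple Lie algebra decomposes uniquely as the direct sum of simple ideals, one per connected component of its Dynkin diagram, so g ≅ B_5 ⊕ C_4 (dimension 55 + 36 = 91).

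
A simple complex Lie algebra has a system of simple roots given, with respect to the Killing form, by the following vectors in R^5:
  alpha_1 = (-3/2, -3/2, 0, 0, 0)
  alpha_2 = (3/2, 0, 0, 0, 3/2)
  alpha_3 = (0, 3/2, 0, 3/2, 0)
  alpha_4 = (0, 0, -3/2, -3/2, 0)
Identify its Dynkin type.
A_4

Compute the Cartan integers a_ij = 2(alpha_i, alpha_j)/(alpha_j, alpha_j); the resulting 4x4 Cartan matrix is
[[2, -1, -1, 0], [-1, 2, 0, 0], [-1, 0, 2, -1], [0, 0, -1, 2]].
All simple roots have the same length, so the diagram is simply laced. The associated Dynkin diagram is a chain of 4 nodes with single edges (A_4), so the type is A_4 (the algebra sl(5)).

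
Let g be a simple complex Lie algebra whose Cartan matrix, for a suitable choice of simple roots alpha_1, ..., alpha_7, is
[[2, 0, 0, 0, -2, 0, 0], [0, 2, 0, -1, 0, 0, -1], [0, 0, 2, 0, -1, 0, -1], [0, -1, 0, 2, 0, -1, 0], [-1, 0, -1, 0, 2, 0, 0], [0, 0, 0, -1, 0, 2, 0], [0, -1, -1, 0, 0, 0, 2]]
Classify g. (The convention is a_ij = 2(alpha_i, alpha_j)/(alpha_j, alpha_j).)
The matrix has rank 7 with 2's on the diagonal. Reading the off-diagonal entries as Dynkin edges (a single edge where a_ij = a_ji = -1; a double or triple edge where a_ij * a_ji = 2 or 3), the diagram is a chain of 7 nodes with a double edge at one end; the terminal node there is the unique long simple root (C_7). One simple-root ordering that puts it in standard form is (alpha_6, alpha_4, alpha_2, alpha_7, alpha_3, alpha_5, alpha_1). So the algebra is type C_7, i.e. sp(14).

C_7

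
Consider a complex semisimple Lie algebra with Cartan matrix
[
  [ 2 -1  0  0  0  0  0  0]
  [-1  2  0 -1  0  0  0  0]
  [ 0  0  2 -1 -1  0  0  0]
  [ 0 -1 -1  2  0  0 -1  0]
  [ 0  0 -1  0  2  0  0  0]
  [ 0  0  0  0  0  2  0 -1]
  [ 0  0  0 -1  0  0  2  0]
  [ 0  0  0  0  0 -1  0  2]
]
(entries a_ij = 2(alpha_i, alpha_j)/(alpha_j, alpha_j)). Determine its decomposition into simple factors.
A_2 (sl(3)) + E_6

The diagram associated to this matrix has two connected components: the simple roots {alpha_6, alpha_8} form a chain of 2 nodes with single edges (A_2), and {alpha_1, alpha_2, alpha_3, alpha_4, alpha_5, alpha_7} form a chain of 5 nodes with one extra node attached to the third node from one end (E_6). A semisimple Lie algebra decomposes uniquely as the direct sum of simple ideals, one per connected component of its Dynkin diagram, so g ≅ A_2 ⊕ E_6 (dimension 8 + 78 = 86).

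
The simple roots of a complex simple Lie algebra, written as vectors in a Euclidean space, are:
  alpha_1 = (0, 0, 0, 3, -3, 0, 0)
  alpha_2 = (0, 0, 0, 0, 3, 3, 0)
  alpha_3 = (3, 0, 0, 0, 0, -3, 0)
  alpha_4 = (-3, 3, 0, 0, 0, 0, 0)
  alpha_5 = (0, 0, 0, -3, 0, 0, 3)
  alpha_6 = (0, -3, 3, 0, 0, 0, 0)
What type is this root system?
Compute the Cartan integers a_ij = 2(alpha_i, alpha_j)/(alpha_j, alpha_j); the resulting 6x6 Cartan matrix is
[[2, -1, 0, 0, -1, 0], [-1, 2, -1, 0, 0, 0], [0, -1, 2, -1, 0, 0], [0, 0, -1, 2, 0, -1], [-1, 0, 0, 0, 2, 0], [0, 0, 0, -1, 0, 2]].
All simple roots have the same length, so the diagram is simply laced. The associated Dynkin diagram is a chain of 6 nodes with single edges (A_6), so the type is A_6 (the algebra sl(7)).

A6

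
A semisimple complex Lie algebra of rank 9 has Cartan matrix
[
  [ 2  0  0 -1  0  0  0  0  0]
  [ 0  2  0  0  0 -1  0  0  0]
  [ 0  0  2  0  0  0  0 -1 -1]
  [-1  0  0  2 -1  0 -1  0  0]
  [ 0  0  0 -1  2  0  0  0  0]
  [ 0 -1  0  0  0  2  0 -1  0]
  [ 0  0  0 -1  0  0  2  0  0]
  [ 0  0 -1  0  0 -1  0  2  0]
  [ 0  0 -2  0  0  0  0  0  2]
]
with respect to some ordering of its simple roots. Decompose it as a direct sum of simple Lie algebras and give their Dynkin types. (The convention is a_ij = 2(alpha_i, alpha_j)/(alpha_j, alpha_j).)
The diagram associated to this matrix has two connected components: the simple roots {alpha_2, alpha_3, alpha_6, alpha_8, alpha_9} form a chain of 5 nodes with a double edge at one end; the terminal node there is the unique long simple root (C_5), and {alpha_1, alpha_4, alpha_5, alpha_7} form a chain of 2 nodes with a fork of two nodes at one end (D_4). A semisimple Lie algebra decomposes uniquely as the direct sum of simple ideals, one per connected component of its Dynkin diagram, so g ≅ C_5 ⊕ D_4 (dimension 55 + 28 = 83).

C_5 (sp(10)) ⊕ D_4 (so(8))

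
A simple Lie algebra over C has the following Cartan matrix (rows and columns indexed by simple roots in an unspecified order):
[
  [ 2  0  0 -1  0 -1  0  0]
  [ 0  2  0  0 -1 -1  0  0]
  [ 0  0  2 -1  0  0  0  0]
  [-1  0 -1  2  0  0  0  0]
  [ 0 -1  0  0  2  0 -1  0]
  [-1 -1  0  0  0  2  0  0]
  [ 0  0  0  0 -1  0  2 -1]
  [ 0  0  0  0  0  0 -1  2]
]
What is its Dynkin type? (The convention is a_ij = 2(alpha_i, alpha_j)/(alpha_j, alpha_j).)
The matrix has rank 8 with 2's on the diagonal. Reading the off-diagonal entries as Dynkin edges (a single edge where a_ij = a_ji = -1; a double or triple edge where a_ij * a_ji = 2 or 3), the diagram is a chain of 8 nodes with single edges (A_8). One simple-root ordering that puts it in standard form is (alpha_3, alpha_4, alpha_1, alpha_6, alpha_2, alpha_5, alpha_7, alpha_8). So the algebra is type A_8, i.e. sl(9).

A_8 (sl(9))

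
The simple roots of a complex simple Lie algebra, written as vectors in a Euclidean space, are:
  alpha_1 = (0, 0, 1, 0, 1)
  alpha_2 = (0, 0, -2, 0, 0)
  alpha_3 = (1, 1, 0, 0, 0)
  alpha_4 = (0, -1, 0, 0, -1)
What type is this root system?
C_4

Compute the Cartan integers a_ij = 2(alpha_i, alpha_j)/(alpha_j, alpha_j); the resulting 4x4 Cartan matrix is
[[2, -1, 0, -1], [-2, 2, 0, 0], [0, 0, 2, -1], [-1, 0, -1, 2]].
The roots have two lengths (squared-length ratio 2:1); the short ones are alpha_{1,3,4}. The associated Dynkin diagram is a chain of 4 nodes with a double edge at one end; the terminal node there is the unique long simple root (C_4), so the type is C_4 (the algebra sp(8)).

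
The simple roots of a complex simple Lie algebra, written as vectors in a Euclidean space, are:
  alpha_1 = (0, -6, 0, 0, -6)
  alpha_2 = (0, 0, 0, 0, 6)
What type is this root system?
Compute the Cartan integers a_ij = 2(alpha_i, alpha_j)/(alpha_j, alpha_j); the resulting 2x2 Cartan matrix is
[[2, -2], [-1, 2]].
The roots have two lengths (squared-length ratio 2:1); the short ones are alpha_{2}. The associated Dynkin diagram is a chain of 2 nodes with a double edge at one end; the terminal node there is the unique short simple root (B_2), so the type is B_2 (the algebra so(5)).

type B_2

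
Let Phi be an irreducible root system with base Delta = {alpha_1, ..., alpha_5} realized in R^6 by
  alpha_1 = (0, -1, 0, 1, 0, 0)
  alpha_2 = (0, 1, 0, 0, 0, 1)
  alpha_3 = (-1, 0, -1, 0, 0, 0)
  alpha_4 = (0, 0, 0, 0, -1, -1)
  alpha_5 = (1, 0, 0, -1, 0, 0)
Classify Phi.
Compute the Cartan integers a_ij = 2(alpha_i, alpha_j)/(alpha_j, alpha_j); the resulting 5x5 Cartan matrix is
[[2, -1, 0, 0, -1], [-1, 2, 0, -1, 0], [0, 0, 2, 0, -1], [0, -1, 0, 2, 0], [-1, 0, -1, 0, 2]].
All simple roots have the same length, so the diagram is simply laced. The associated Dynkin diagram is a chain of 5 nodes with single edges (A_5), so the type is A_5 (the algebra sl(6)).

type A_5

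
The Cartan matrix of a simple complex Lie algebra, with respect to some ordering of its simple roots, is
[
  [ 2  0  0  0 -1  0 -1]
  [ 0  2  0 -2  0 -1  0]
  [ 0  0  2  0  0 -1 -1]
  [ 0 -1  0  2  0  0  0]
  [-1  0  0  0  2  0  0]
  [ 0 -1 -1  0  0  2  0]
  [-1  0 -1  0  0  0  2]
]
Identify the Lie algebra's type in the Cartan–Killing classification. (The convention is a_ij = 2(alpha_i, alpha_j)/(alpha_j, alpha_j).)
The matrix has rank 7 with 2's on the diagonal. Reading the off-diagonal entries as Dynkin edges (a single edge where a_ij = a_ji = -1; a double or triple edge where a_ij * a_ji = 2 or 3), the diagram is a chain of 7 nodes with a double edge at one end; the terminal node there is the unique short simple root (B_7). One simple-root ordering that puts it in standard form is (alpha_5, alpha_1, alpha_7, alpha_3, alpha_6, alpha_2, alpha_4). So the algebra is type B_7, i.e. so(15).

type B_7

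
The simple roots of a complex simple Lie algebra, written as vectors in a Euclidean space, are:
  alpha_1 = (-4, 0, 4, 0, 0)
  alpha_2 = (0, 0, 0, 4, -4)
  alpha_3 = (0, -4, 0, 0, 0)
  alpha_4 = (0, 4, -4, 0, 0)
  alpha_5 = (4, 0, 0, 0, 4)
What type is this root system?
Compute the Cartan integers a_ij = 2(alpha_i, alpha_j)/(alpha_j, alpha_j); the resulting 5x5 Cartan matrix is
[[2, 0, 0, -1, -1], [0, 2, 0, 0, -1], [0, 0, 2, -1, 0], [-1, 0, -2, 2, 0], [-1, -1, 0, 0, 2]].
The roots have two lengths (squared-length ratio 2:1); the short ones are alpha_{3}. The associated Dynkin diagram is a chain of 5 nodes with a double edge at one end; the terminal node there is the unique short simple root (B_5), so the type is B_5 (the algebra so(11)).

B_5 (so(11))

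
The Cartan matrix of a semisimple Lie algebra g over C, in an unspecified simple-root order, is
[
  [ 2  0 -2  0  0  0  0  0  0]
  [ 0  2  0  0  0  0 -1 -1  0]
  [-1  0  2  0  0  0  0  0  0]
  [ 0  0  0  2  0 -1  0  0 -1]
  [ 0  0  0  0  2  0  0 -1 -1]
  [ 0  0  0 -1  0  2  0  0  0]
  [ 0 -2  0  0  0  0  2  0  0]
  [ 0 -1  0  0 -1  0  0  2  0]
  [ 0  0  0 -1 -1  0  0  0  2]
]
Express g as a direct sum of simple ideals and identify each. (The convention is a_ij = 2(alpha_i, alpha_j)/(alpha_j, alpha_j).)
The diagram associated to this matrix has two connected components: the simple roots {alpha_1, alpha_3} form a chain of 2 nodes with a double edge at one end; the terminal node there is the unique short simple root (B_2), and {alpha_2, alpha_4, alpha_5, alpha_6, alpha_7, alpha_8, alpha_9} form a chain of 7 nodes with a double edge at one end; the terminal node there is the unique long simple root (C_7). A semisimple Lie algebra decomposes uniquely as the direct sum of simple ideals, one per connected component of its Dynkin diagram, so g ≅ B_2 ⊕ C_7 (dimension 10 + 105 = 115).

type B_2 ⊕ type C_7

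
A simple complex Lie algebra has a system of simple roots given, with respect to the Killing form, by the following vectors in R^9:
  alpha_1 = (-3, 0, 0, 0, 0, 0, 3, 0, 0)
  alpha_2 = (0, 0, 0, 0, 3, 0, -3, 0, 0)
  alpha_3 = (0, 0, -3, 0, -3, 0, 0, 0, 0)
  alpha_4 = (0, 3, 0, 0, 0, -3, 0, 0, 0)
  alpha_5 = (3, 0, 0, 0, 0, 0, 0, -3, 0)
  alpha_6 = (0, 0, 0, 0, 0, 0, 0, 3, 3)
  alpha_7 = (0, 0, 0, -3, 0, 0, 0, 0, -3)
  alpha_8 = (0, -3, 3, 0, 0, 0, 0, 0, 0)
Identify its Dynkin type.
Compute the Cartan integers a_ij = 2(alpha_i, alpha_j)/(alpha_j, alpha_j); the resulting 8x8 Cartan matrix is
[[2, -1, 0, 0, -1, 0, 0, 0], [-1, 2, -1, 0, 0, 0, 0, 0], [0, -1, 2, 0, 0, 0, 0, -1], [0, 0, 0, 2, 0, 0, 0, -1], [-1, 0, 0, 0, 2, -1, 0, 0], [0, 0, 0, 0, -1, 2, -1, 0], [0, 0, 0, 0, 0, -1, 2, 0], [0, 0, -1, -1, 0, 0, 0, 2]].
All simple roots have the same length, so the diagram is simply laced. The associated Dynkin diagram is a chain of 8 nodes with single edges (A_8), so the type is A_8 (the algebra sl(9)).

type A_8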